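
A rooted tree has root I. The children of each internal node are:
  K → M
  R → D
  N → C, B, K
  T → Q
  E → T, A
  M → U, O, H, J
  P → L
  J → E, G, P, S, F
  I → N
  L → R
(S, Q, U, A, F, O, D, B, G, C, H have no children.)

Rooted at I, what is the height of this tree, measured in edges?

8

A deepest node is D, reached by I – N – K – M – J – P – L – R – D.
That path has 8 edges, so the height is 8.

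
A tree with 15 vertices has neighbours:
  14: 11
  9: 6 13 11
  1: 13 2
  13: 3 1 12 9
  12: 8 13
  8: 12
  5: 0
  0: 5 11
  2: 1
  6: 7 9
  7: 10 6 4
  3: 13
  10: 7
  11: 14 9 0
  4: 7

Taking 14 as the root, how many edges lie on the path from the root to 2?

Climbing from 2 to the root: 2 → 1 → 13 → 9 → 11 → 14. That's 5 steps.

5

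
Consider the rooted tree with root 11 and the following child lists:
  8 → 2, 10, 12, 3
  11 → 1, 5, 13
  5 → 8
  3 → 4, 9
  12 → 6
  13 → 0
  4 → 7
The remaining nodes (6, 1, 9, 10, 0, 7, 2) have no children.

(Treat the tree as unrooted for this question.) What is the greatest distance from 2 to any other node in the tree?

5

Distances from 2 peak at 5, attained at 0.
2 – 8 – 5 – 11 – 13 – 0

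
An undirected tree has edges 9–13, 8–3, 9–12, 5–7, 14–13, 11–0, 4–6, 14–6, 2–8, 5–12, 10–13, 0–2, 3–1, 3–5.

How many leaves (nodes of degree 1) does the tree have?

5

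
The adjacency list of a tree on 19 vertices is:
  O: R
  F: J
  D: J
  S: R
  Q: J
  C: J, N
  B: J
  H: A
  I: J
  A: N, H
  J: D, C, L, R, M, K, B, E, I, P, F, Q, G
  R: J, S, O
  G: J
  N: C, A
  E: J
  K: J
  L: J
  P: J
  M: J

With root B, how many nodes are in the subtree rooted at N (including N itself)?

The subtree rooted at N contains: N, A, H — 3 nodes.

3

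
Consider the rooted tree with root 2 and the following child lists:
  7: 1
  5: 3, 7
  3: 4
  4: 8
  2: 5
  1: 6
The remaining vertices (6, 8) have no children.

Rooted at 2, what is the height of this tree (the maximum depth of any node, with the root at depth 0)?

4

6 sits deepest: 2 → 5 → 7 → 1 → 6 — 4 edges from the root.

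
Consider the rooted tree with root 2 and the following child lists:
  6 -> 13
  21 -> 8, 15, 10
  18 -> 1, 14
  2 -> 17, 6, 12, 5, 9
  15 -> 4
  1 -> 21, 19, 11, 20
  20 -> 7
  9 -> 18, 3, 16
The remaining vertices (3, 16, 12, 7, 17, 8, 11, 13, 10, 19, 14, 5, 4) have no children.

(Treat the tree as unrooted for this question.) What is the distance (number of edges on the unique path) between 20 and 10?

The path is 20–1–21–10, which has 3 edges.

3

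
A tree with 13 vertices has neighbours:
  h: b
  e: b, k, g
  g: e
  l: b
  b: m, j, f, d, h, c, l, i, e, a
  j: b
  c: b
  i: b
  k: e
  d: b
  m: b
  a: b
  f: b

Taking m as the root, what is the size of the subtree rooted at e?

3

The subtree rooted at e contains: e, g, k — 3 nodes.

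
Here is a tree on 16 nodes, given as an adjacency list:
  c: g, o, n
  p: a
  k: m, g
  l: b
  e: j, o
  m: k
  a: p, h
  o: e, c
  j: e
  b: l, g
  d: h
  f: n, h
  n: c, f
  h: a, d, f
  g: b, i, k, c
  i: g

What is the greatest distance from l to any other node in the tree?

8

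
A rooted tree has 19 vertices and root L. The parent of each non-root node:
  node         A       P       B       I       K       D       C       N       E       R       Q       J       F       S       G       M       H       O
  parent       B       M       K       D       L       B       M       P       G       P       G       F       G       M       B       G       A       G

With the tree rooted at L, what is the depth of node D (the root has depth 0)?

3

Path from L to D: L – K – B – D, which has 3 edges.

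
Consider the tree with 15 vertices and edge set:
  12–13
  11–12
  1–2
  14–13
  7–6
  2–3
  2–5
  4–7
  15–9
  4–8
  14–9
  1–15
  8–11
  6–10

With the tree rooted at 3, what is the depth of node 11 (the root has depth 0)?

8

Path from 3 to 11: 3 – 2 – 1 – 15 – 9 – 14 – 13 – 12 – 11, which has 8 edges.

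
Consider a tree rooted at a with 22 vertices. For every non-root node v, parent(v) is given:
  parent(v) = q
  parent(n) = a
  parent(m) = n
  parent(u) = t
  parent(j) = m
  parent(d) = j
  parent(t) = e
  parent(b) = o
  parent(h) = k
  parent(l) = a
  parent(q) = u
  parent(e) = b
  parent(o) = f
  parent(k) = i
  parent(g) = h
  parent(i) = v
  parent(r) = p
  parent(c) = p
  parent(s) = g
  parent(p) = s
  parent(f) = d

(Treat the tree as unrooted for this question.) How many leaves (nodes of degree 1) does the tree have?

Degree-1 nodes: c, l, r — 3 of them.

3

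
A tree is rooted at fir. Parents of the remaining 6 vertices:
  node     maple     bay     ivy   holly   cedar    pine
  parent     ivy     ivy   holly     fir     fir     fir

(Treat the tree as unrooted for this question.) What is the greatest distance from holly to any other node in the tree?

2

A farthest node from holly is pine (maple, cedar, bay also at distance 2).
The path holly-fir-pine has 2 edges.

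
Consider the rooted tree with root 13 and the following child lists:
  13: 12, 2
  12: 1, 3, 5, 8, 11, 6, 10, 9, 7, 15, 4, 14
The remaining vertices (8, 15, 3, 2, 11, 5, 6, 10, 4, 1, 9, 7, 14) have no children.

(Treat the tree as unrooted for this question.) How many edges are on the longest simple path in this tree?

3

Starting from 2, a farthest node is 3 at distance 3.
One longest path: 2 – 13 – 12 – 3.
So the diameter is 3.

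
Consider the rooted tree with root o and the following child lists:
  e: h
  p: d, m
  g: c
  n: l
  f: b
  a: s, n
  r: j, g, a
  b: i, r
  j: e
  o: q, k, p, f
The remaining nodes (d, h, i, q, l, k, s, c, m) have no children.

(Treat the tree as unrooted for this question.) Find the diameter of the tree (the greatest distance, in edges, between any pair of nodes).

Starting from h, a farthest node is m at distance 8.
One longest path: h–e–j–r–b–f–o–p–m.
So the diameter is 8.

8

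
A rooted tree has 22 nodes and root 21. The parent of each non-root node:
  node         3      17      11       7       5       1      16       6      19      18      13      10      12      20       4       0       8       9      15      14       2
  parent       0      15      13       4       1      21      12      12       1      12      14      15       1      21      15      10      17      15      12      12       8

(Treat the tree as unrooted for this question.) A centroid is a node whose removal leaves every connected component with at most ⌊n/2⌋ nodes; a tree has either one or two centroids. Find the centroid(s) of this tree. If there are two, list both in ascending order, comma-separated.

12

Removing 12 splits the tree into components of sizes 10, 5, 3, 1, 1, 1; the largest is 10 ≤ ⌊22/2⌋ = 11.
Every other node leaves some component of size > 11, so the centroid is unique.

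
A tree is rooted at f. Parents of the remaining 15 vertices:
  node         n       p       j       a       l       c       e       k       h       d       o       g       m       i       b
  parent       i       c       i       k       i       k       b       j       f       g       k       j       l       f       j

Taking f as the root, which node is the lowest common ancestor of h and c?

h's ancestor chain is h, f and c's is c, k, j, i, f; they first meet at f.

f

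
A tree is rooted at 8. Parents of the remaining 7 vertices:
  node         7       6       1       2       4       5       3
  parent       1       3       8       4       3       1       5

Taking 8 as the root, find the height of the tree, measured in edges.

The longest root-to-leaf path is 8 → 1 → 5 → 3 → 4 → 2 (5 edges).

5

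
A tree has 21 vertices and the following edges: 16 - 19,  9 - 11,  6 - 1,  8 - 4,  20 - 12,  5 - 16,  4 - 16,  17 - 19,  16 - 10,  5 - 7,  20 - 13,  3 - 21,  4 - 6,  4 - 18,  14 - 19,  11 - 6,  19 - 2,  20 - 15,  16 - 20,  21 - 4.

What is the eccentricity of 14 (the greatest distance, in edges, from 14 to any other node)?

The node farthest from 14 is 9, via 14–19–16–4–6–11–9 — 6 edges.

6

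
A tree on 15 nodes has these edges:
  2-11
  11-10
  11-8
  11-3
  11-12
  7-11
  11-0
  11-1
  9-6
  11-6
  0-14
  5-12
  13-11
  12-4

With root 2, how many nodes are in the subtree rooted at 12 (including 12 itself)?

3

12's subtree: {12, 4, 5}, size 3.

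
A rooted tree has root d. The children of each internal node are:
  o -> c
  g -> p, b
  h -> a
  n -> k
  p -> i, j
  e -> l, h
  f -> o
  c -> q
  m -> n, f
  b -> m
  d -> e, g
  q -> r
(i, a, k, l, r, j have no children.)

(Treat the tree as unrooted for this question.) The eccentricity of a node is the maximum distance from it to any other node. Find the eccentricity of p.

8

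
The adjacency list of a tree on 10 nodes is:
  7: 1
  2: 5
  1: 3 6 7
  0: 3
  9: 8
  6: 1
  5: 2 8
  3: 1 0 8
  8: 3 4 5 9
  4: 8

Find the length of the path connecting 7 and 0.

3

Walking from 7: 7 – 1 – 3 – 0. Length 3.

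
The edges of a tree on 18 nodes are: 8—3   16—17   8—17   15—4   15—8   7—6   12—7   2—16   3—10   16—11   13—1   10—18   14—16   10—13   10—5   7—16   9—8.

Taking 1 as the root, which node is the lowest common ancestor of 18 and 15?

10

18's ancestor chain is 18, 10, 13, 1 and 15's is 15, 8, 3, 10, 13, 1; they first meet at 10.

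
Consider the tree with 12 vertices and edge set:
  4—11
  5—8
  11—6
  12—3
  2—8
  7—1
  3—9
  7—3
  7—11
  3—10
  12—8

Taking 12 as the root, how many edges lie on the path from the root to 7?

12–3–7 — 2 edges.

2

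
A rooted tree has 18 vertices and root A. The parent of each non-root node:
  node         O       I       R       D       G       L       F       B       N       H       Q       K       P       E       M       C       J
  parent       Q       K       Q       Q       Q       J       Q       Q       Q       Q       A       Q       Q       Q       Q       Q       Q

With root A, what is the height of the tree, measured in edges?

The longest root-to-leaf path is A → Q → K → I (3 edges).

3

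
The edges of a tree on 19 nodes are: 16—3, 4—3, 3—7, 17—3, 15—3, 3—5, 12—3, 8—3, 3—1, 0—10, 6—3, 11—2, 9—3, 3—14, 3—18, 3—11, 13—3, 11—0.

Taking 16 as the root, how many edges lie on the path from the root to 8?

Climbing from 8 to the root: 8–3–16. That's 2 steps.

2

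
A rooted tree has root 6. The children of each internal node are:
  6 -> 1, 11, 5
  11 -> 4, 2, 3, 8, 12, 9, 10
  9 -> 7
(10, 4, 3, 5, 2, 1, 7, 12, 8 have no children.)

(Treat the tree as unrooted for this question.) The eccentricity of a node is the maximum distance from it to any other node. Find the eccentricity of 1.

4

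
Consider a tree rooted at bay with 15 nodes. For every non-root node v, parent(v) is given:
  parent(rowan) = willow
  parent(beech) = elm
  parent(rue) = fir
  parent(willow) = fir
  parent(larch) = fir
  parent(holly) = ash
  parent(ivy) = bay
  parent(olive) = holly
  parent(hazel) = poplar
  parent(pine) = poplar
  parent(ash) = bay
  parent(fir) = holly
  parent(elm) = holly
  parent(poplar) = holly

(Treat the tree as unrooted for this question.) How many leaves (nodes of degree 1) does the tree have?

8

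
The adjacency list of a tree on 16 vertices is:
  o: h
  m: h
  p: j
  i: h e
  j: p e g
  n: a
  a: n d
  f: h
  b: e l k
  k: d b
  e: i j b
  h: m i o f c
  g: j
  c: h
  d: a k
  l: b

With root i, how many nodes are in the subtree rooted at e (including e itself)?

The subtree rooted at e contains: e, b, j, k, l, g, p, d, a, n — 10 nodes.

10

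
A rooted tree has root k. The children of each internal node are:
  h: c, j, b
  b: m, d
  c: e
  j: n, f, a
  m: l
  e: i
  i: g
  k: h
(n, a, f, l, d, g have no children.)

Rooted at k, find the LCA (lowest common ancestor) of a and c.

h

a's ancestor chain is a, j, h, k and c's is c, h, k; they first meet at h.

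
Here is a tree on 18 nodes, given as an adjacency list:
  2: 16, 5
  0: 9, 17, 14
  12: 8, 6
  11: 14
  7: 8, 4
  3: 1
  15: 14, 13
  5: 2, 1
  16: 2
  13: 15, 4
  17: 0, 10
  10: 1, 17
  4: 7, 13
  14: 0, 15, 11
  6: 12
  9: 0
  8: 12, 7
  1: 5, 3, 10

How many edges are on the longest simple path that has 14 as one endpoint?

A farthest node from 14 is 16 (6 also at distance 7).
The path 14–0–17–10–1–5–2–16 has 7 edges.

7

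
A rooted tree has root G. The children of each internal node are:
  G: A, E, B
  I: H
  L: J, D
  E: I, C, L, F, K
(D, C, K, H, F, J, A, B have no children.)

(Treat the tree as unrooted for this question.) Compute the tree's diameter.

4

A longest path is J–L–E–G–B, with 4 edges.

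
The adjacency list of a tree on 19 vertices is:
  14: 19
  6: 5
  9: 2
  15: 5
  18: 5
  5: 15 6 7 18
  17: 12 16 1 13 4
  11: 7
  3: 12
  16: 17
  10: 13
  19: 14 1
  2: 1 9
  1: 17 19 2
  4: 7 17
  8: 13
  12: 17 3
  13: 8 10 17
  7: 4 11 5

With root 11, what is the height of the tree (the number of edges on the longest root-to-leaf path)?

6

14 sits deepest: 11-7-4-17-1-19-14 — 6 edges from the root.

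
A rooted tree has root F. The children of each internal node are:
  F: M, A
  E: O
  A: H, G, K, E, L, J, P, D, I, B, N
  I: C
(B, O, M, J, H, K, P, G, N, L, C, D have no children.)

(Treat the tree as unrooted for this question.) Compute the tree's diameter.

4

Starting from C, a farthest node is O at distance 4.
One longest path: C – I – A – E – O.
So the diameter is 4.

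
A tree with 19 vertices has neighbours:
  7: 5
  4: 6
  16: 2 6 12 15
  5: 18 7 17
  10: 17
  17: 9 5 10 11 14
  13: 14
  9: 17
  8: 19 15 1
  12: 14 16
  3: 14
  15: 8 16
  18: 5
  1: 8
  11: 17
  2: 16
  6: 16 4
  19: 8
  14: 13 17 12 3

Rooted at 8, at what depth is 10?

6

Climbing from 10 to the root: 10 – 17 – 14 – 12 – 16 – 15 – 8. That's 6 steps.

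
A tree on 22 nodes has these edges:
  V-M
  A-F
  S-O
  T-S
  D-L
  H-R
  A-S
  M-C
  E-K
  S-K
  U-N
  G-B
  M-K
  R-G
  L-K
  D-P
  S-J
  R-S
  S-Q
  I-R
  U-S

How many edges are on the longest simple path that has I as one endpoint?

6

The node farthest from I is P, via I–R–S–K–L–D–P — 6 edges.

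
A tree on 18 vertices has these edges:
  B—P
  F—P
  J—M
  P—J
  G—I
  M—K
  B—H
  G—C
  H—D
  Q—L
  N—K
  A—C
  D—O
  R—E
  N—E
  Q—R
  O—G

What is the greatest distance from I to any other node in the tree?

14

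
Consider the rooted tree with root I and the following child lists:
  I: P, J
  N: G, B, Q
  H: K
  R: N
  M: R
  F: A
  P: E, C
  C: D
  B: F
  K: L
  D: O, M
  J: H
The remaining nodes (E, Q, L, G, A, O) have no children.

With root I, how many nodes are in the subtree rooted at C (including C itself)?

11

Descendants of C (including itself): C, D, O, M, R, N, G, B, Q, F, A. That's 11.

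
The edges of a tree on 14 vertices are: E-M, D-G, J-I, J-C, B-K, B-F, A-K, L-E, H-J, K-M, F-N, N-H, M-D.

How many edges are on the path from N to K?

N - F - B - K: 3 edges.

3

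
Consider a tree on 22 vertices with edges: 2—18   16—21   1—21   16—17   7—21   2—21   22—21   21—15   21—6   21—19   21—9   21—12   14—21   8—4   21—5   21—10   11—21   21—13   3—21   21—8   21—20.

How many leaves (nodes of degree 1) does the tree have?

Degree-1 nodes: 1, 3, 4, 5, 6, 7, 9, 10, 11, 12, 13, 14, 15, 17, 18, 19, 20, 22 — 18 of them.

18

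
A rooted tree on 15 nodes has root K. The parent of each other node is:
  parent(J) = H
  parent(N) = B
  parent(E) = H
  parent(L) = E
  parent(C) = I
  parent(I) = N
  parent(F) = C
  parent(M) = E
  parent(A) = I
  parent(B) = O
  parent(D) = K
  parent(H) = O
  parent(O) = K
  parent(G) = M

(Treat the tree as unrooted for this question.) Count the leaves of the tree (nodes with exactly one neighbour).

6

Exactly 6 nodes have a single neighbour: A, D, F, G, J, L.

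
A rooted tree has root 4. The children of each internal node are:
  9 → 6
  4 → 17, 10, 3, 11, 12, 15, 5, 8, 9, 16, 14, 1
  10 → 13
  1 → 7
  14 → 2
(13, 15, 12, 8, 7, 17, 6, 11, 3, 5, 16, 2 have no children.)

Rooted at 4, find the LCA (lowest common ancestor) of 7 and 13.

Ancestors of 7 (toward the root): 7, 1, 4.
Ancestors of 13: 13, 10, 4.
The deepest node appearing in both lists is 4.

4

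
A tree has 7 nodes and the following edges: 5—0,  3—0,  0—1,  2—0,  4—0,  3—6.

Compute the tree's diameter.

Starting from 6, a farthest node is 1 at distance 3.
One longest path: 6 – 3 – 0 – 1.
So the diameter is 3.

3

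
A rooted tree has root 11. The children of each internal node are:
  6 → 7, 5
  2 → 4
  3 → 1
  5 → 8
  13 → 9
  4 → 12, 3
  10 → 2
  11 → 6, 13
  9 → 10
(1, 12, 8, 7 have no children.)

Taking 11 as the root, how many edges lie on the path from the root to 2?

Path from 11 to 2: 11 → 13 → 9 → 10 → 2, which has 4 edges.

4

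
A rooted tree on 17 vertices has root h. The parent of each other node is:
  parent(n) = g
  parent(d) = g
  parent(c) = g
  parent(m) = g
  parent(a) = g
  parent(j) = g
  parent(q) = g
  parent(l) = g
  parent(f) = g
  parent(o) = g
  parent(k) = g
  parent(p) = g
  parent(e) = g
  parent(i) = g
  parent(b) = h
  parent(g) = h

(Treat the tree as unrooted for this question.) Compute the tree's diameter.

3

A longest path is b–h–g–i, with 3 edges.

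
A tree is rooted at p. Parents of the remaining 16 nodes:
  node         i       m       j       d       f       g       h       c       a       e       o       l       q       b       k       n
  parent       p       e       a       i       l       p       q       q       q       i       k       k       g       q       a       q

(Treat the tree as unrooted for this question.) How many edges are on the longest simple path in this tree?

9

A longest path is m–e–i–p–g–q–a–k–l–f, with 9 edges.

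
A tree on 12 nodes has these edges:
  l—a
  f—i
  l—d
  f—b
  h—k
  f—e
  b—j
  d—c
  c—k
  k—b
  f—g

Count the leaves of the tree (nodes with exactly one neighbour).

6

Exactly 6 nodes have a single neighbour: a, e, g, h, i, j.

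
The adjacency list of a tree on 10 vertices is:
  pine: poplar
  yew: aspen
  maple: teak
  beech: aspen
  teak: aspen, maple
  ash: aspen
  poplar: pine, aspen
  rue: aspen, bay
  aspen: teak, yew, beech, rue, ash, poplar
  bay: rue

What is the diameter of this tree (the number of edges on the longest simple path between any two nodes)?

4

BFS from pine reaches maple last, at distance 4; BFS from maple confirms no node is farther.
Path: pine - poplar - aspen - teak - maple.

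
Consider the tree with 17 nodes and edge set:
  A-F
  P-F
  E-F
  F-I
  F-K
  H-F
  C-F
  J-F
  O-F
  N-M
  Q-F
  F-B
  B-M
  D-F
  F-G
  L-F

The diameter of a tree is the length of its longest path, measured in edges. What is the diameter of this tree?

4

BFS from N reaches I last, at distance 4; BFS from I confirms no node is farther.
Path: N – M – B – F – I.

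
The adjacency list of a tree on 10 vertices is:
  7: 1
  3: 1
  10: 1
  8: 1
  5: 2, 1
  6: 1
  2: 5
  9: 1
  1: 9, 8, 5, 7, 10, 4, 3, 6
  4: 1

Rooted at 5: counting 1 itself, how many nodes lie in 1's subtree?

1's subtree: {1, 4, 3, 8, 10, 9, 7, 6}, size 8.

8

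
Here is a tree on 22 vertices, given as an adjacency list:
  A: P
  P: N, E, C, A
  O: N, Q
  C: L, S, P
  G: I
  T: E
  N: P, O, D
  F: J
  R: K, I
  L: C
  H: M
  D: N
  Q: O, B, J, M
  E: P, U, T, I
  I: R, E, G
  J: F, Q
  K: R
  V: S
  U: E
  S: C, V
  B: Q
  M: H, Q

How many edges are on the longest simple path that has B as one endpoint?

8

A farthest node from B is K.
The path B–Q–O–N–P–E–I–R–K has 8 edges.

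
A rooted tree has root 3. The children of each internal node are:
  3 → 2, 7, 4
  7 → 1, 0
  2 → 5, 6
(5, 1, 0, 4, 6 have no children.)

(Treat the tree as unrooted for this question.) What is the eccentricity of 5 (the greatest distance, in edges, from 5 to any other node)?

A farthest node from 5 is 1 (0 also at distance 4).
The path 5 – 2 – 3 – 7 – 1 has 4 edges.

4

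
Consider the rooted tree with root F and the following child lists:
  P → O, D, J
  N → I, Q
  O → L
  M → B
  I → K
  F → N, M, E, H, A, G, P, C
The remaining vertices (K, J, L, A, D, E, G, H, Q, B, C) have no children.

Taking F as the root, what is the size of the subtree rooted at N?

4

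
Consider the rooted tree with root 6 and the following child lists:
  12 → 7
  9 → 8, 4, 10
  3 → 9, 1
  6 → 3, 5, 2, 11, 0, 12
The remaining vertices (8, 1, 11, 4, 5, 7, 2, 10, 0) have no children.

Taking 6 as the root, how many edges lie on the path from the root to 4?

Path from 6 to 4: 6 – 3 – 9 – 4, which has 3 edges.

3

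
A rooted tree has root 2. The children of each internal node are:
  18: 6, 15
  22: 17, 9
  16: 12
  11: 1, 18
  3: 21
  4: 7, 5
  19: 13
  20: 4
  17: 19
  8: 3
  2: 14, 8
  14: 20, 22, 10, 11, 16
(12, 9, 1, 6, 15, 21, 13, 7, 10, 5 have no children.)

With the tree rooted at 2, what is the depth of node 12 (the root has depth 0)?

2–14–16–12 — 3 edges.

3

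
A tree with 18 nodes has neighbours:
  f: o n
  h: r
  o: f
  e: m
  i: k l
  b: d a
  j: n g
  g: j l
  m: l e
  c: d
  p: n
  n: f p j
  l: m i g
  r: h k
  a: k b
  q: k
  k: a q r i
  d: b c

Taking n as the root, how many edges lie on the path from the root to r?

Path from n to r: n – j – g – l – i – k – r, which has 6 edges.

6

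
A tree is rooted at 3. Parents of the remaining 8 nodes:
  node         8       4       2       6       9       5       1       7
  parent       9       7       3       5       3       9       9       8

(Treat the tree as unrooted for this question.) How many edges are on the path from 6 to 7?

Walking from 6: 6 - 5 - 9 - 8 - 7. Length 4.

4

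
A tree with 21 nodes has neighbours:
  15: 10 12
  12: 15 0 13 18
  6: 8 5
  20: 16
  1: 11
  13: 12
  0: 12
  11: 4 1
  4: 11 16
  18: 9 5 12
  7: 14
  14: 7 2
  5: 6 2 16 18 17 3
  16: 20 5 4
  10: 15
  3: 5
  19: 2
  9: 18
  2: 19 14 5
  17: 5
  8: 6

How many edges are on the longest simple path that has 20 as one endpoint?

A farthest node from 20 is 10.
The path 20 – 16 – 5 – 18 – 12 – 15 – 10 has 6 edges.

6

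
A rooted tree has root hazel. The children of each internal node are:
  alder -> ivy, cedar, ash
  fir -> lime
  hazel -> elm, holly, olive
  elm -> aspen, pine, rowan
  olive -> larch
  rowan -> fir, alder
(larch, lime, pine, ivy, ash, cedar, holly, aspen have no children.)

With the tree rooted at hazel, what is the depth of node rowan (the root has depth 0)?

2

hazel–elm–rowan — 2 edges.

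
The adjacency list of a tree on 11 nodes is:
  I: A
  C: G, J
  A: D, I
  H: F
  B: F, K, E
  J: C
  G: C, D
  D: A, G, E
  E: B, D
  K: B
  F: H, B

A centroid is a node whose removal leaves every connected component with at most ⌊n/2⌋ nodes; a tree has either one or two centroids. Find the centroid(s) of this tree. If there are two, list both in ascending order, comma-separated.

Removing D splits the tree into components of sizes 5, 3, 2; the largest is 5 ≤ ⌊11/2⌋ = 5.
No neighbour of D does as well, so D is the unique centroid.

D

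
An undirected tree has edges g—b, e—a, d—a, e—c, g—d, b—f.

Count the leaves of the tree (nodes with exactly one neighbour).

2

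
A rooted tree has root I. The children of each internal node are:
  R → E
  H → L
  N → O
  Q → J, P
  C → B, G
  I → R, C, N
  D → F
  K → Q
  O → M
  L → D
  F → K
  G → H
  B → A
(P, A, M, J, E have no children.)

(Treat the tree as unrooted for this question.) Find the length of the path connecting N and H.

Walking from N: N - I - C - G - H. Length 4.

4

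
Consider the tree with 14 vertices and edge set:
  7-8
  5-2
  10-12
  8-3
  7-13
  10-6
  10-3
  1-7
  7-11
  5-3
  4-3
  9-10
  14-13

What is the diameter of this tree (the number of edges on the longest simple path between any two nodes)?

A longest path is 14–13–7–8–3–5–2, with 6 edges.

6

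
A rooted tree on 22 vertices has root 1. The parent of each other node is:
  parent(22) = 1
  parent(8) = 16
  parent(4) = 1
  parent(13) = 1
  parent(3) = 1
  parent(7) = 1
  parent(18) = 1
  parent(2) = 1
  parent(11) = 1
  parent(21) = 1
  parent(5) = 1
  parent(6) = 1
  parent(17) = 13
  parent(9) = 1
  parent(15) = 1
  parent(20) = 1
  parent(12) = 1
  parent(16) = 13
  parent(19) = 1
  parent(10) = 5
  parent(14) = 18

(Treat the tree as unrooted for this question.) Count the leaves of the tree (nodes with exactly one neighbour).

17

Degree-1 nodes: 2, 3, 4, 6, 7, 8, 9, 10, 11, 12, 14, 15, 17, 19, 20, 21, 22 — 17 of them.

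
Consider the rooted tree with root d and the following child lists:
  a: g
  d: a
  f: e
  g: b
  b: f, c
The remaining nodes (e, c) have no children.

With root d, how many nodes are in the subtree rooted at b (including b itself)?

4

The subtree rooted at b contains: b, f, c, e — 4 nodes.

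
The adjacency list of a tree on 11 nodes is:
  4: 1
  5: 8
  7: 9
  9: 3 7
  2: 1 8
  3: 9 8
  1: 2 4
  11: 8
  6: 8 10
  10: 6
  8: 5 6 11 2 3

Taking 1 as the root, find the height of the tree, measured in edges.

7 sits deepest: 1 – 2 – 8 – 3 – 9 – 7 — 5 edges from the root.

5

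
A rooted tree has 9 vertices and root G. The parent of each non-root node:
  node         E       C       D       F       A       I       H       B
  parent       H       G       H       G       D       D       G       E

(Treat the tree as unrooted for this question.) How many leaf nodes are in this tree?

Exactly 5 nodes have a single neighbour: A, B, C, F, I.

5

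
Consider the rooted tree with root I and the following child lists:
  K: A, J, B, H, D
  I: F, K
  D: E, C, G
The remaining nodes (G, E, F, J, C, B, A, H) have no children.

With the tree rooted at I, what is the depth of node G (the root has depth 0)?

I – K – D – G — 3 edges.

3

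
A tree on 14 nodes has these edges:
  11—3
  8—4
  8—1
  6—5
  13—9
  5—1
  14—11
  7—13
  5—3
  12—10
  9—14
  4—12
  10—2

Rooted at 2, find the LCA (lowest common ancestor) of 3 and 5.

5

Path 3→root: 3 5 1 8 4 12 10 2; path 5→root: 5 1 8 4 12 10 2.
First common node: 5.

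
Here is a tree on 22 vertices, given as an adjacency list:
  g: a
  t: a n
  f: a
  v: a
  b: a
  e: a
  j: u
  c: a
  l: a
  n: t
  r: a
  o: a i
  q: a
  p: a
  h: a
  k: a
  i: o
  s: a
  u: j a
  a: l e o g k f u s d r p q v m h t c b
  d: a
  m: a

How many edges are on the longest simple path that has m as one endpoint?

3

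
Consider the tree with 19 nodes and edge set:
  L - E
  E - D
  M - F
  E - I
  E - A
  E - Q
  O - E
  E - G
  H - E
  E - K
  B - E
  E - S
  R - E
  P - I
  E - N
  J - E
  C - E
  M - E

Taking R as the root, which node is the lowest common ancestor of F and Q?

E

Path F→root: F M E R; path Q→root: Q E R.
First common node: E.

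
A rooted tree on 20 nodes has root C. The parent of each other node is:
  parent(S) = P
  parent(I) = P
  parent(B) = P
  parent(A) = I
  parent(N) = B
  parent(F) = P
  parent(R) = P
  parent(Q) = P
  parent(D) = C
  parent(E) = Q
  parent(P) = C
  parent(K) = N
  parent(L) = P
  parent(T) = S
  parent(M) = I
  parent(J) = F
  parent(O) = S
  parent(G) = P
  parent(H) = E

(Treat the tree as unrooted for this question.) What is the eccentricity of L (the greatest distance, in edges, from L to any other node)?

A farthest node from L is K (H also at distance 4).
The path L–P–B–N–K has 4 edges.

4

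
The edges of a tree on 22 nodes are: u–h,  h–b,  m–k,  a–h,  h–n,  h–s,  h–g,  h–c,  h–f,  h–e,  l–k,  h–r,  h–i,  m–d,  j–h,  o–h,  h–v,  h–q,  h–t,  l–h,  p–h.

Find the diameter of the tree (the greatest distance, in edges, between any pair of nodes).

5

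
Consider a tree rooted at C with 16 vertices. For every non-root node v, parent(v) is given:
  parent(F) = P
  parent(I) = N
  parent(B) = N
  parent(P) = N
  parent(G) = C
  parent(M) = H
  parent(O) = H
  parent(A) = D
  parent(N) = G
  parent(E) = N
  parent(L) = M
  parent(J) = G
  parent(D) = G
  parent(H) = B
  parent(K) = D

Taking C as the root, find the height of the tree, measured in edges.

A deepest node is L, reached by C–G–N–B–H–M–L.
That path has 6 edges, so the height is 6.

6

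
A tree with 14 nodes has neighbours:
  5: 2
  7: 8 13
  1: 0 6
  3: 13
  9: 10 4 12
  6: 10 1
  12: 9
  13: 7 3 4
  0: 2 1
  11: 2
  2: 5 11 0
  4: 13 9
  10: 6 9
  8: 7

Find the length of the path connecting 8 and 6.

Walking from 8: 8 – 7 – 13 – 4 – 9 – 10 – 6. Length 6.

6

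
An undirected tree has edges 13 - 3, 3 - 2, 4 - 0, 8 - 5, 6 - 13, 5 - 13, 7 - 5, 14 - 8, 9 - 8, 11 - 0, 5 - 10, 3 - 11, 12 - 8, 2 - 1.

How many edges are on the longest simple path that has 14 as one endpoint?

7

The node farthest from 14 is 4, via 14 – 8 – 5 – 13 – 3 – 11 – 0 – 4 — 7 edges.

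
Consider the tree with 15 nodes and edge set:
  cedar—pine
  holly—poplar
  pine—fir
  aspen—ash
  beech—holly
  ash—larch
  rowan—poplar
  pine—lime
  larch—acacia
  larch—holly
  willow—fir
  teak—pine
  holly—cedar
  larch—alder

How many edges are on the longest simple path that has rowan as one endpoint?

Distances from rowan peak at 6, attained at willow.
rowan-poplar-holly-cedar-pine-fir-willow

6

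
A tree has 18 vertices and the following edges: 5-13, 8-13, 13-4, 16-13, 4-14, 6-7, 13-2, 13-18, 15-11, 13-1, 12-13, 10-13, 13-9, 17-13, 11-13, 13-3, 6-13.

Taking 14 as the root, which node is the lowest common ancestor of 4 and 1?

4

4's ancestor chain is 4, 14 and 1's is 1, 13, 4, 14; they first meet at 4.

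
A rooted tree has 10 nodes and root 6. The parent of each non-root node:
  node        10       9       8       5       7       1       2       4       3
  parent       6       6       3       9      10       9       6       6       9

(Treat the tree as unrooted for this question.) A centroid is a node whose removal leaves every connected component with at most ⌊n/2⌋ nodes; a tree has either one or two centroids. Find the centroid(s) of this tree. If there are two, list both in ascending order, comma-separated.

Delete 9: the remaining components have sizes 5, 2, 1, 1. Max 5 ≤ 5, so 9 is a centroid.
Its neighbour 6 also leaves a largest component of size 5, so both are centroids.

6, 9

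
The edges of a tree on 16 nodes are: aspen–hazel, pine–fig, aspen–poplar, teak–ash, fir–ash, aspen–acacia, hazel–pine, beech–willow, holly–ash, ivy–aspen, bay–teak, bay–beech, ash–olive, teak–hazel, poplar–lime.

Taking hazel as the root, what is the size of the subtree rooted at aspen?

5

The subtree rooted at aspen contains: aspen, ivy, acacia, poplar, lime — 5 nodes.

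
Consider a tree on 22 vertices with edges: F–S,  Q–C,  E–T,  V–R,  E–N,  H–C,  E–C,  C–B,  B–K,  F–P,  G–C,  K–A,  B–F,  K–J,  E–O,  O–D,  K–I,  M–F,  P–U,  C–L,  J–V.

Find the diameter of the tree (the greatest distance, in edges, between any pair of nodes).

A longest path is D-O-E-C-B-K-J-V-R, with 8 edges.

8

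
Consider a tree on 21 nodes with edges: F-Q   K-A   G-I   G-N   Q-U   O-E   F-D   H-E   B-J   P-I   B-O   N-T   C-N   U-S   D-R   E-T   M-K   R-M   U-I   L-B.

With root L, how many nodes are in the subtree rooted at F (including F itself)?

6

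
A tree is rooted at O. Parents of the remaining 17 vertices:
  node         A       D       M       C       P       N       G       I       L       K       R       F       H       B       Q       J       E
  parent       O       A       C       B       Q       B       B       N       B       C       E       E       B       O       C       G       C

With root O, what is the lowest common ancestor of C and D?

C's ancestor chain is C, B, O and D's is D, A, O; they first meet at O.

O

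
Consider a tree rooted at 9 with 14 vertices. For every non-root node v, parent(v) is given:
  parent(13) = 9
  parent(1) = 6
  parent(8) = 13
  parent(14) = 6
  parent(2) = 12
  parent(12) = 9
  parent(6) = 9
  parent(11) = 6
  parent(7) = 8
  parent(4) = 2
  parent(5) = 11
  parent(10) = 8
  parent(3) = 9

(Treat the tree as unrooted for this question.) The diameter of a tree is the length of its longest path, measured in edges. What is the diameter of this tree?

BFS from 10 reaches 4 last, at distance 6; BFS from 4 confirms no node is farther.
Path: 10–8–13–9–12–2–4.

6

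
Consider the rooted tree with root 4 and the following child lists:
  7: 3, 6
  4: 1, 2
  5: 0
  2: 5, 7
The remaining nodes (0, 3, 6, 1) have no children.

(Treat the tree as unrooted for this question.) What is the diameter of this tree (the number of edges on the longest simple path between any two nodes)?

4

BFS from 0 reaches 3 last, at distance 4; BFS from 3 confirms no node is farther.
Path: 0-5-2-7-3.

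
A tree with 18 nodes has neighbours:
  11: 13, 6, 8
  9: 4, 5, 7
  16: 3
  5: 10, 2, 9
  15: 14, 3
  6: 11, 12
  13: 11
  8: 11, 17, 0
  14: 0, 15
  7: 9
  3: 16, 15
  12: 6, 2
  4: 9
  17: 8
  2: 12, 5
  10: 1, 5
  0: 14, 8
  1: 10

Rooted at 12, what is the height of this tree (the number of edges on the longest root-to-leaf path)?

The longest root-to-leaf path is 12-6-11-8-0-14-15-3-16 (8 edges).

8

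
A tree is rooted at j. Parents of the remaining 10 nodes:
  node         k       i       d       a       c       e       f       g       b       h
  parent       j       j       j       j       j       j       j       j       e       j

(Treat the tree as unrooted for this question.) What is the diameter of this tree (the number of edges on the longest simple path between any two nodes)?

BFS from b reaches h last, at distance 3; BFS from h confirms no node is farther.
Path: b - e - j - h.

3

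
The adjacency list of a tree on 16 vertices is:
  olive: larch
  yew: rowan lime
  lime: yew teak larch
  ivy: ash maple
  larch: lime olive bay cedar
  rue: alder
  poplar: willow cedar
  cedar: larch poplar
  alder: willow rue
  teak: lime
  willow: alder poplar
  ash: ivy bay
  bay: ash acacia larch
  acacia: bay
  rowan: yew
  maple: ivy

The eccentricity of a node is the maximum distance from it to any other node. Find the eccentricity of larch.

5

Distances from larch peak at 5, attained at rue.
larch – cedar – poplar – willow – alder – rue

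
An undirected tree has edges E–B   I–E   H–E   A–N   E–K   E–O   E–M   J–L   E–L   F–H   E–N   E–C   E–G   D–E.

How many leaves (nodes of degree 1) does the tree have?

Degree-1 nodes: A, B, C, D, F, G, I, J, K, M, O — 11 of them.

11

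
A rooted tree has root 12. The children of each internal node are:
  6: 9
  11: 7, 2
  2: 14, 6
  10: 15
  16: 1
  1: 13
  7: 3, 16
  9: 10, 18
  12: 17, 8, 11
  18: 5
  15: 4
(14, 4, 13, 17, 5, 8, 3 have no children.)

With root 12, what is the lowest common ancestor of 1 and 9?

11

Path 1→root: 1 16 7 11 12; path 9→root: 9 6 2 11 12.
First common node: 11.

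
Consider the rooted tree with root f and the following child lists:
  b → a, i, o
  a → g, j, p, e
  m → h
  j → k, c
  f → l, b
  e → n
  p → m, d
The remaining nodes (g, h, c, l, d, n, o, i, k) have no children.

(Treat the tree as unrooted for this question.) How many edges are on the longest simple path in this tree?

Starting from h, a farthest node is l at distance 6.
One longest path: h – m – p – a – b – f – l.
So the diameter is 6.

6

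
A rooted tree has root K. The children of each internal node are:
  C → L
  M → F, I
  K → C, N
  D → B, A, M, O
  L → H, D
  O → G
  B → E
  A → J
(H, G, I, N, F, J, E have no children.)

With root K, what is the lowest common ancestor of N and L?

K

Path N→root: N K; path L→root: L C K.
First common node: K.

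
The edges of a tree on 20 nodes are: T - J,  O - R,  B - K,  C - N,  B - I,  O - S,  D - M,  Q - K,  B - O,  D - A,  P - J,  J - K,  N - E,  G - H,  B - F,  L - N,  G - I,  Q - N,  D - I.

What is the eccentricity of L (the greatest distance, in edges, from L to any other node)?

A farthest node from L is H (M, A also at distance 7).
The path L-N-Q-K-B-I-G-H has 7 edges.

7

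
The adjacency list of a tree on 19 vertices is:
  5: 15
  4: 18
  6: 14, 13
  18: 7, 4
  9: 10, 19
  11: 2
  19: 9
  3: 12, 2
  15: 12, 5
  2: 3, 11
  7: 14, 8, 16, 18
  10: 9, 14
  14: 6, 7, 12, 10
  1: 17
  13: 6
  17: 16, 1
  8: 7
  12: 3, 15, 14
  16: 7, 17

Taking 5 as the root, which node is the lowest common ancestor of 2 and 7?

2's ancestor chain is 2, 3, 12, 15, 5 and 7's is 7, 14, 12, 15, 5; they first meet at 12.

12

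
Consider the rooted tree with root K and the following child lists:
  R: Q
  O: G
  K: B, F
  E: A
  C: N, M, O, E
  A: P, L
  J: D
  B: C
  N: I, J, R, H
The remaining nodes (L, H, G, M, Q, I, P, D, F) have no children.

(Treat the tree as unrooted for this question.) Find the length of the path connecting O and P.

O–C–E–A–P: 4 edges.

4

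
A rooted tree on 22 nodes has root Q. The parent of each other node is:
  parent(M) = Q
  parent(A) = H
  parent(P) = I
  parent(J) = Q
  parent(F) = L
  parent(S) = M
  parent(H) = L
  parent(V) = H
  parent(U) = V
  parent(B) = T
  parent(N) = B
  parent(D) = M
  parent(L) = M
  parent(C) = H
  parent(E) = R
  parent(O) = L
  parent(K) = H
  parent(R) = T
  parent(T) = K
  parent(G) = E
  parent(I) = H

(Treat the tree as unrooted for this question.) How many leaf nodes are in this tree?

Degree-1 nodes: A, C, D, F, G, J, N, O, P, S, U — 11 of them.

11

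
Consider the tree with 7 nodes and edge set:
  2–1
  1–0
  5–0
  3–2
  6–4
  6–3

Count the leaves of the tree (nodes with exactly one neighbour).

2

The leaves are 4, 5.
That is 2 leaves.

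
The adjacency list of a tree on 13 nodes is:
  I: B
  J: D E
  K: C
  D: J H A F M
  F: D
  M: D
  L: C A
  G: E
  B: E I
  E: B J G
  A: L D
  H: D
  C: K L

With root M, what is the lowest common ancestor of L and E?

Path L→root: L A D M; path E→root: E J D M.
First common node: D.

D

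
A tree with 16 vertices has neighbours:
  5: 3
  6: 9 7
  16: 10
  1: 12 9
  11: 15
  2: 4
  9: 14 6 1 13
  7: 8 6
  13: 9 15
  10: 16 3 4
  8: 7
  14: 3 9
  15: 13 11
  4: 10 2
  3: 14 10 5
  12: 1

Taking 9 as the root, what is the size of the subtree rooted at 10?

Descendants of 10 (including itself): 10, 16, 4, 2. That's 4.

4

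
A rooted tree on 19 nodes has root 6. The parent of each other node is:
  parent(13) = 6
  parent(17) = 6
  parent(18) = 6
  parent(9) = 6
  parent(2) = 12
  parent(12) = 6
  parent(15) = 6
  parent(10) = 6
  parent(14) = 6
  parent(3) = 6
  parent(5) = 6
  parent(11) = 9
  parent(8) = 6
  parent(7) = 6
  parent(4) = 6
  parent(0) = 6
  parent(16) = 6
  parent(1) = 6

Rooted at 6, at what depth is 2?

2

Path from 6 to 2: 6 → 12 → 2, which has 2 edges.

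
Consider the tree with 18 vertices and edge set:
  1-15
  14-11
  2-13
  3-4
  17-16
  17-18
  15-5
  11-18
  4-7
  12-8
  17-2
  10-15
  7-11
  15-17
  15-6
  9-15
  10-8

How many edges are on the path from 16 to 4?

The path is 16 - 17 - 18 - 11 - 7 - 4, which has 5 edges.

5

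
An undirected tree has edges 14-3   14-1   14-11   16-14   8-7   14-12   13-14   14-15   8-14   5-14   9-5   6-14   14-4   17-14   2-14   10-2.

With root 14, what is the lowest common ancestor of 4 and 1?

14

4's ancestor chain is 4, 14 and 1's is 1, 14; they first meet at 14.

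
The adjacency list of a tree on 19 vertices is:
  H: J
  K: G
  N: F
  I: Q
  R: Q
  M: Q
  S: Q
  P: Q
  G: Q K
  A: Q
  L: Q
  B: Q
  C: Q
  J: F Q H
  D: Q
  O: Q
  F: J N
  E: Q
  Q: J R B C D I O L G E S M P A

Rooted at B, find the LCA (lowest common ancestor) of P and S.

Q

Path P→root: P Q B; path S→root: S Q B.
First common node: Q.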